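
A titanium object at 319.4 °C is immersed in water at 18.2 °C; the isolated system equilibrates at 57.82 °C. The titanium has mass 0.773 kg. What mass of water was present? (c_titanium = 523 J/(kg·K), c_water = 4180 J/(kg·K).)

m ≈ 0.639 kg

Energy conservation, ΣQ = 0:
0.773×523×(57.82 − 319.4) + m×4180×(57.82 − 18.2) = 0
165612 m = 105751
m = 105751/165612 ≈ 0.6386 kg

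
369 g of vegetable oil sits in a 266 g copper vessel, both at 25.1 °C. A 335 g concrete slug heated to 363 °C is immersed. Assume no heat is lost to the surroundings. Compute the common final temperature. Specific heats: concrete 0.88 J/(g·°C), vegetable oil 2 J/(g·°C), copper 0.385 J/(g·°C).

T_f ≈ 112.8 °C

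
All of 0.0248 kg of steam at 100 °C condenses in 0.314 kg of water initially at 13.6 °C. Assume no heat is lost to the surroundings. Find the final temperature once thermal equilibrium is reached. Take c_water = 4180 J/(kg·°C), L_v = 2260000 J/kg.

Energy balance with sensible and latent terms:
condense steam: −0.0248·2260000 = −56048
  condensed water 100 °C→T: 103.66(T − 100)
  water warms: 0.314·4180·(T − 13.6) = 1312.5(T − 13.6)
1416.2 T = 56048 + 10366 + 17850 = 84265
T ≈ 59.50 °C (< 100 °C, so full condensation is consistent).

T_f ≈ 59.5 °C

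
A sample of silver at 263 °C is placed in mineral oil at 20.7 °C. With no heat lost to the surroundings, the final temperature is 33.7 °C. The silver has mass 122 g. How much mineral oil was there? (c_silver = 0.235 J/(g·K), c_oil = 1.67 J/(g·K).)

m ≈ 303 g

Heat lost by the silver = heat gained by the oil:
122×0.235×(263 − 33.7) = m×1.67×(33.7 − 20.7)
21.71 m = 6574  ⇒  m ≈ 302.8 g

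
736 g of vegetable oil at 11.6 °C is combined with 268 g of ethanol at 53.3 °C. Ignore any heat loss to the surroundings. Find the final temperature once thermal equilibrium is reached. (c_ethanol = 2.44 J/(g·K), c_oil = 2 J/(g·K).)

T_f = Σ m_i c_i T_i / Σ m_i c_i:
T_f = (653.92×53.3 + 1472×11.6) / (653.92 + 1472)
    = 51929 / 2125.9 ≈ 24.43 °C

T_f ≈ 24.4 °C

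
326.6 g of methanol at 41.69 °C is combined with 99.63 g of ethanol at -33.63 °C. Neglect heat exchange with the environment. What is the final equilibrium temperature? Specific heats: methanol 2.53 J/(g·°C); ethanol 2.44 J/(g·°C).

Heat lost by the methanol equals heat gained by the ethanol:
326.6·2.53·(41.69 − T) = 99.63·2.44·(T − (-33.63))
826.3(41.69 − T) = 243.1(T − (-33.63))
1069.4 T = 26273  ⇒  T ≈ 24.57 °C

T_f ≈ 24.6 °C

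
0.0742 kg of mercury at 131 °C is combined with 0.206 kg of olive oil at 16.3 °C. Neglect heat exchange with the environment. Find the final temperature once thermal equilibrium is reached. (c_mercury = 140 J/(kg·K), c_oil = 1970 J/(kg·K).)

T_f ≈ 19.2 °C

Taking heat into each body as positive, Σ m c ΔT = 0:
0.0742·140·(T − 131) + 0.206·1970·(T − 16.3) = 0
416.21 T = 7975.7
T ≈ 19.16 °C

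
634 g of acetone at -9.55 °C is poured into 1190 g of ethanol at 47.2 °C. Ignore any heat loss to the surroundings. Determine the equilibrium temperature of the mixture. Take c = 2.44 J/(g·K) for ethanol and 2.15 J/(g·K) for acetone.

T_f ≈ 29.1 °C

Heat lost by the ethanol equals heat gained by the acetone:
1190*2.44*(47.2 − T) = 634*2.15*(T − (-9.55))
2903.6(47.2 − T) = 1363.1(T − (-9.55))
4266.7 T = 124032  ⇒  T ≈ 29.07 °C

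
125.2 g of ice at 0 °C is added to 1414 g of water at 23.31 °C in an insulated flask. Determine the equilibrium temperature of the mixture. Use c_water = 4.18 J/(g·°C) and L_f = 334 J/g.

Setting the total heat transfer to zero:
fusion: m_ice L_f = 125.2×334 = 41817
  warm the meltwater: 523.34 T
  water: 5910.5(T − 23.31)
6433.9 T = 137774 − 41817 = 95957
T ≈ 14.91 °C. Since T > 0 °C, the all-ice-melts assumption holds.

T_f ≈ 14.9 °C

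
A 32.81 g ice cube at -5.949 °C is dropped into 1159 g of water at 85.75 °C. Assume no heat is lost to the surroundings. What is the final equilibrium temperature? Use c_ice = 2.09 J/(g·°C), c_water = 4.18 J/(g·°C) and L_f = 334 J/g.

Heat gained plus heat lost sum to zero:
ice -5.949→0 °C: 32.81×2.09×5.949 = 407.94; melt ice: 32.81×334 = 10959; meltwater 0→T: 32.81×4.18×T = 137.15 T; water cools: 1159×4.18×(T − 85.75) = 4844.6(T − 85.75)
4981.8 T = 415426 − 11366 = 404060
T ≈ 81.11 °C — above 0 °C, consistent with complete melting.

T_f ≈ 81.1 °C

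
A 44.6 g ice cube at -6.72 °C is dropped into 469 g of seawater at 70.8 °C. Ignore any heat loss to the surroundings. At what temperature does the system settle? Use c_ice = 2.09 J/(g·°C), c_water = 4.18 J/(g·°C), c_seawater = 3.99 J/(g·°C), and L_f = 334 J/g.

Taking heat into each body as positive, Σ m c ΔT = 0:
ice -6.72→0 °C: 44.6·2.09·6.72 = 626.4; fusion: m_ice L_f = 44.6·334 = 14896; meltwater 0→T: 44.6·4.18·T = 186.43 T; seawater cools: 469·3.99·(T − 70.8) = 1871.3(T − 70.8)
2057.7 T = 132489 − 15523 = 116966
T ≈ 56.84 °C (positive, so assuming full melt was valid).

T_f ≈ 56.8 °C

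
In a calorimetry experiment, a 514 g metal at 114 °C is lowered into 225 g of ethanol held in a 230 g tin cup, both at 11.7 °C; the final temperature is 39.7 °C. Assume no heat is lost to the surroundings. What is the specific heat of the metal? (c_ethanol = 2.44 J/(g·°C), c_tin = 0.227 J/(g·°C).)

c ≈ 0.441 J/(g·°C)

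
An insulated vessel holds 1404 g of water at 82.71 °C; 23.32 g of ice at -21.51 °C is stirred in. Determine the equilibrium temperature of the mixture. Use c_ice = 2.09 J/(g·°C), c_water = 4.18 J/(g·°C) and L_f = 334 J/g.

T_f ≈ 79.9 °C

Let T be the final temperature. ΣQ_i = 0:
ice -21.51→0 °C: 23.32·2.09·21.51 = 1048.4; fusion: m_ice L_f = 23.32·334 = 7788.9; meltwater 0→T: 23.32·4.18·T = 97.48 T; water: 5868.7(T − 82.71)
5966.2 T = 485402 − 8837.3 = 476565
T ≈ 79.88 °C (positive, so assuming full melt was valid).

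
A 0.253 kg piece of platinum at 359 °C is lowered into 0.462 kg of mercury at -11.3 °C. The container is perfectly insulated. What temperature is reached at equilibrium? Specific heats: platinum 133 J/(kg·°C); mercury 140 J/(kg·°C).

|Q_platinum| = |Q_mercury|:
0.253·133·(359 − T) = 0.462·140·(T − (-11.3))
33.65(359 − T) = 64.68(T − (-11.3))
98.33 T = 11349  ⇒  T ≈ 115.42 °C

T_f ≈ 115.4 °C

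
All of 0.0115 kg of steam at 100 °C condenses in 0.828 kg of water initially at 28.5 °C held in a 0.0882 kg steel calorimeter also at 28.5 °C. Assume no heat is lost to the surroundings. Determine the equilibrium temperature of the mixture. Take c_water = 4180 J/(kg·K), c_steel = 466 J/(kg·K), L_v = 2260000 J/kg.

Energy balance with sensible and latent terms:
steam→water at 100 °C releases m L_v = 0.0115·2260000 = 25990; condensed water 100 °C→T: 48.07(T − 100); water warms: 0.828·4180·(T − 28.5) = 3461(T − 28.5); steel cup: 0.0882·466·(T − 28.5) = 41.1(T − 28.5)
3550.2 T = 25990 + 4807 + 99811 = 130608
T ≈ 36.79 °C (< 100 °C, so full condensation is consistent).

T_f ≈ 36.8 °C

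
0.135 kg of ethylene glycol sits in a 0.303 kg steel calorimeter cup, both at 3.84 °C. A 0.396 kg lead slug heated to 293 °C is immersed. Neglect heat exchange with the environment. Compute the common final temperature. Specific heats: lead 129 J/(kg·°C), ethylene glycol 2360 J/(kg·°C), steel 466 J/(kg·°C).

T_f ≈ 32.8 °C

Let T be the final temperature. ΣQ_i = 0:
0.396*129*(T − 293) + 0.135*2360*(T − 3.84) + 0.303*466*(T − 3.84) = 0
51.08(T − 293) + 318.6(T − 3.84) + 141.2(T − 3.84) = 0
510.88 T = 16733
T = 16733/510.88 ≈ 32.75 °C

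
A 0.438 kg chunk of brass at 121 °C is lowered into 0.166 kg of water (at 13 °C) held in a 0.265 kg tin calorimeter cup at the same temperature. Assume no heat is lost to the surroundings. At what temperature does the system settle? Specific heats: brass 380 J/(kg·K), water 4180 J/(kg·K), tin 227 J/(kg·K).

Let T be the final temperature. ΣQ_i = 0:
0.438×380×(T − 121) + 0.166×4180×(T − 13) + 0.265×227×(T − 13) = 0
166.44(T − 121) + 693.88(T − 13) + 60.16(T − 13) = 0
920.48 T = 29942
T ≈ 32.53 °C

T_f ≈ 32.5 °C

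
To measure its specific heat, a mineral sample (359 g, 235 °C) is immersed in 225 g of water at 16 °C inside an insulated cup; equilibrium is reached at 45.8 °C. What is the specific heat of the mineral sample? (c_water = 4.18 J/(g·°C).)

c ≈ 0.413 J/(g·°C)

m_s c (T_s − T_f) = m_water c_water (T_f − T_0):
359×c×(235 − 45.8) = 225×4.18×(45.8 − 16)
67923 c = 28027  ⇒  c ≈ 0.4126 J/(g·°C)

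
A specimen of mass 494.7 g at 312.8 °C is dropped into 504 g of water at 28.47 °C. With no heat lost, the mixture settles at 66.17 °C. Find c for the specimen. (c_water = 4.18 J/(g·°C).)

c ≈ 0.651 J/(g·°C)

Heat lost by the specimen = heat gained by the water:
494.7·c·(312.8 − 66.17) = 504·4.18·(66.17 − 28.47)
122008 c = 79423  ⇒  c ≈ 0.651 J/(g·°C)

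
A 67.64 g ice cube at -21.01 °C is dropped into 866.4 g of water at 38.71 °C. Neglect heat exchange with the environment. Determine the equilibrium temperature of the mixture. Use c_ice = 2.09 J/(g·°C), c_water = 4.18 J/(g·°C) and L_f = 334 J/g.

Setting the total heat transfer to zero:
ice -21.01→0 °C: 67.64·2.09·21.01 = 2970.1
  melt ice: 67.64·334 = 22592
  warm the meltwater: 282.74 T
  water: 3621.6(T − 38.71)
3904.3 T = 140190 − 25562 = 114628
T ≈ 29.36 °C. Since T > 0 °C, the all-ice-melts assumption holds.

T_f ≈ 29.4 °C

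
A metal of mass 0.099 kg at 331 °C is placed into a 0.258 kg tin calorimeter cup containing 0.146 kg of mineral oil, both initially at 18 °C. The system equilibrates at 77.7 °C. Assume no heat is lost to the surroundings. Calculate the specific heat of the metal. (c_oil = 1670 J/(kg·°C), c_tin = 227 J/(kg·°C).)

Taking heat into each body as positive, Σ m c ΔT = 0:
0.099×c×(77.7 − 331) + 0.146×1670×(77.7 − 18) + 0.258×227×(77.7 − 18) = 0
-25.08 c = -18052
c = -18052/-25.08 ≈ 719.9 J/(kg·°C)

c ≈ 720 J/(kg·°C)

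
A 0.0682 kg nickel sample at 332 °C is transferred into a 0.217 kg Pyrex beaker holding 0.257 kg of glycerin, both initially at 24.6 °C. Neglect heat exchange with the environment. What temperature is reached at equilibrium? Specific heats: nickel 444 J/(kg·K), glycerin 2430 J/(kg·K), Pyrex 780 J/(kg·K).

T_f ≈ 35.9 °C

T_f is the heat-capacity-weighted average of the initial temperatures:
T_f = (30.28*332 + 624.51*24.6 + 169.26*24.6) / (30.28 + 624.51 + 169.26)
    = 29580 / 824.05 ≈ 35.90 °C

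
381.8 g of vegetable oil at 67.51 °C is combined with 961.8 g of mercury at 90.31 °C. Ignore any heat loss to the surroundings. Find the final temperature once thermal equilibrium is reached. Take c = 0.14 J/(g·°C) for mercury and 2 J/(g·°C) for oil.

T_f ≈ 70.9 °C

T_f is the heat-capacity-weighted average of the initial temperatures:
T_f = (134.65×90.31 + 763.6×67.51) / (134.65 + 763.6)
    = 63711 / 898.25 ≈ 70.93 °C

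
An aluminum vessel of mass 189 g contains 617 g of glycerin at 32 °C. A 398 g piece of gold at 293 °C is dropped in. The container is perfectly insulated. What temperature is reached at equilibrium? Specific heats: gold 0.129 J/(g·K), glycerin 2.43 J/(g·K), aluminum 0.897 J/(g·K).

Let T be the final temperature. ΣQ_i = 0:
398×0.129×(T − 293) + 617×2.43×(T − 32) + 189×0.897×(T − 32) = 0
(51.34 + 1499.3 + 169.53) T = 51.34×293 + 1499.3×32 + 169.53×32
T ≈ 39.79 °C

T_f ≈ 39.8 °C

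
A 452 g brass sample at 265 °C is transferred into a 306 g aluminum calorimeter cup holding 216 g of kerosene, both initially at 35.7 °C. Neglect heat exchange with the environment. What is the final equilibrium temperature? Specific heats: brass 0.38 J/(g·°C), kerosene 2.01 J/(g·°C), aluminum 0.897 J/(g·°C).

Conservation of energy gives ΣQ = 0:
452*0.38*(T − 265) + 216*2.01*(T − 35.7) + 306*0.897*(T − 35.7) = 0
880.4 T = 70815
T = 70815 / 880.4 = 80.4 °C

T_f ≈ 80.4 °C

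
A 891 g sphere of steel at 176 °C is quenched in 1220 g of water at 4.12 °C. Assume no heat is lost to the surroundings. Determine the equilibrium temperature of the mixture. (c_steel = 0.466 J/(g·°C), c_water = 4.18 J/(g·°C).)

T_f ≈ 17.1 °C

T_f is the heat-capacity-weighted average of the initial temperatures:
T_f = (415.21×176 + 5099.6×4.12) / (415.21 + 5099.6)
    = 94087 / 5514.8 ≈ 17.06 °C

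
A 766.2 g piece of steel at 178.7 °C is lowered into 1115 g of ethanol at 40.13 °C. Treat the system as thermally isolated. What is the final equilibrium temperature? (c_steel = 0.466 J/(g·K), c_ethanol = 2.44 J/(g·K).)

Setting the total heat transfer to zero:
766.2·0.466·(T − 178.7) + 1115·2.44·(T − 40.13) = 0
357.05(T − 178.7) + 2720.6(T − 40.13) = 0
3077.6 T = 172982
T = 172982 / 3077.6 = 56.2 °C

T_f ≈ 56.2 °C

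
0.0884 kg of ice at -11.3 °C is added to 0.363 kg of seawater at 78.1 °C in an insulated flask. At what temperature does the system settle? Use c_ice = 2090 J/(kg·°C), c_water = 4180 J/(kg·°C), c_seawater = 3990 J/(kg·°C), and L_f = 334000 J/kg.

Let T be the final temperature. ΣQ_i = 0:
warm ice to 0 °C: 0.0884×2090×(0 − (-11.3)) = 2087.7; melt ice: 0.0884×334000 = 29526; meltwater 0→T: 0.0884×4180×T = 369.51 T; seawater cools: 0.363×3990×(T − 78.1) = 1448.4(T − 78.1)
1817.9 T = 113118 − 31613 = 81504
T ≈ 44.83 °C — above 0 °C, consistent with complete melting.

T_f ≈ 44.8 °C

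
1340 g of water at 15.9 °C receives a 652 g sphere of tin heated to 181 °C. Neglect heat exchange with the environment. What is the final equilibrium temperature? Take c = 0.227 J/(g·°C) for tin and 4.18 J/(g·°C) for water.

T_f = Σ m_i c_i T_i / Σ m_i c_i:
T_f = (148·181 + 5601.2·15.9) / (148 + 5601.2)
    = 115848 / 5749.2 ≈ 20.15 °C

T_f ≈ 20.2 °C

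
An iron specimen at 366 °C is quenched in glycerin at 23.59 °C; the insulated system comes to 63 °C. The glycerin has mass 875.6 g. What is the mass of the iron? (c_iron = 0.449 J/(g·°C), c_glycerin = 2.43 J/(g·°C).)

Heat gained plus heat lost sum to zero:
m×0.449×(63 − 366) + 875.6×2.43×(63 − 23.59) = 0
-136.05 m = -83853
m = -83853/-136.05 ≈ 616.4 g

m ≈ 616 g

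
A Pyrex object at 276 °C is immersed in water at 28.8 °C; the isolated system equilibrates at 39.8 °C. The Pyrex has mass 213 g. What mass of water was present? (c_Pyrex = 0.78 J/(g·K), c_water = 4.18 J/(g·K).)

m ≈ 853 g

Setting the total heat transfer to zero:
213×0.78×(39.8 − 276) + m×4.18×(39.8 − 28.8) = 0
45.98 m = 39242
m = 39242/45.98 ≈ 853.5 g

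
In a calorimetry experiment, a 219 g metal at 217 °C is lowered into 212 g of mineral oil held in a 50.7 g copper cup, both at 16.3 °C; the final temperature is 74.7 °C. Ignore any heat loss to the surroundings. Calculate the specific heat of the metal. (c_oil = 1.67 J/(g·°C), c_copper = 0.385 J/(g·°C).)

c ≈ 0.7 J/(g·°C)

Setting the total heat transfer to zero:
219×c×(74.7 − 217) + 212×1.67×(74.7 − 16.3) + 50.7×0.385×(74.7 − 16.3) = 0
-31164 c = -21816
c = -21816/-31164 ≈ 0.7 J/(g·°C)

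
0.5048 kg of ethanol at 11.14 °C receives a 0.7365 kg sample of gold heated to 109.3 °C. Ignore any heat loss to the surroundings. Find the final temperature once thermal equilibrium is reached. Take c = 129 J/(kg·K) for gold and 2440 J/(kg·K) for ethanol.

T_f ≈ 18.2 °C

Heat lost by the gold equals heat gained by the ethanol:
0.7365×129×(109.3 − T) = 0.5048×2440×(T − 11.14)
95.01(109.3 − T) = 1231.7(T − 11.14)
1326.7 T = 24106  ⇒  T ≈ 18.17 °C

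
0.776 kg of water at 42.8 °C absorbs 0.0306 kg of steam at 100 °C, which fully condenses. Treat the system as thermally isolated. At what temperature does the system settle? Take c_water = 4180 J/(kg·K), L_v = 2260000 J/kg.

Heat gained plus heat lost sum to zero:
steam→water at 100 °C releases m L_v = 0.0306×2260000 = 69156
  condensate cools 100→T: 0.0306×4180×(T − 100) = 127.91(T − 100)
  original water: 3243.7(T − 42.8)
3371.6 T = 69156 + 12791 + 138830 = 220776
T ≈ 65.48 °C (< 100 °C, so full condensation is consistent).

T_f ≈ 65.5 °C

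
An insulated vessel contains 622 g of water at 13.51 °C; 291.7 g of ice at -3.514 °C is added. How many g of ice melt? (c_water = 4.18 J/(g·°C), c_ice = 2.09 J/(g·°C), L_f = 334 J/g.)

m_melted ≈ 98.8 g

Heat available from the water dropping to 0 °C: 622·4.18·13.51 = 35125 J.
Warming the ice to 0 °C takes 291.7·2.09·3.514 = 2142.3 J, leaving 32983 J for melting.
Melting all 291.7 g of ice would need 291.7·334 = 97428 J.
Since 32983 < 97428 J, not all the ice melts; equilibrium is at 0 °C.
m_melt = 32983 / L_f = 98.75 g.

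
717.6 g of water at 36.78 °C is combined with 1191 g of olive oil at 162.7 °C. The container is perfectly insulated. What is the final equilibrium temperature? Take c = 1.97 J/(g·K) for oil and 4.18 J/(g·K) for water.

T_f ≈ 92.0 °C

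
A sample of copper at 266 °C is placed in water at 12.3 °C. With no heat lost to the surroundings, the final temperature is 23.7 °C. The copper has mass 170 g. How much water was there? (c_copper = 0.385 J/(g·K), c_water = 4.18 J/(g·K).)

m ≈ 333 g

|Q_copper| = |Q_water|:
170·0.385·(266 − 23.7) = m·4.18·(23.7 − 12.3)
47.65 m = 15859  ⇒  m ≈ 332.8 g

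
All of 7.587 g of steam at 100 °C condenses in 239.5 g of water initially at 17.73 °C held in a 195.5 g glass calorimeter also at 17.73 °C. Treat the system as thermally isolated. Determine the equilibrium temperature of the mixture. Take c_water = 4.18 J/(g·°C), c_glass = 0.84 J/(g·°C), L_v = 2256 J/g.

T_f ≈ 34.2 °C

Let T be the final temperature. ΣQ_i = 0:
steam→water at 100 °C releases m L_v = 7.587·2256 = 17116
  condensate cools 100→T: 7.587·4.18·(T − 100) = 31.71(T − 100)
  original water: 1001.1(T − 17.73)
  cup: 164.22(T − 17.73)
1197 T = 17116 + 3171.4 + 20661 = 40949
T ≈ 34.21 °C, under the boiling point, so the assumption holds.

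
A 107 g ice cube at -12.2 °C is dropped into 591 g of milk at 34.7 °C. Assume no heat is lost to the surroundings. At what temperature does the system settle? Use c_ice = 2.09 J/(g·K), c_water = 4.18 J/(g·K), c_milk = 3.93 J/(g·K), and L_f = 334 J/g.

Conservation of energy gives ΣQ = 0:
warm ice to 0 °C: 107·2.09·(0 − (-12.2)) = 2728.3; melt ice: 107·334 = 35738; meltwater 0→T: 107·4.18·T = 447.26 T; milk cools: 591·3.93·(T − 34.7) = 2322.6(T − 34.7)
2769.9 T = 80595 − 38466 = 42129
T ≈ 15.21 °C. Since T > 0 °C, the all-ice-melts assumption holds.

T_f ≈ 15.2 °C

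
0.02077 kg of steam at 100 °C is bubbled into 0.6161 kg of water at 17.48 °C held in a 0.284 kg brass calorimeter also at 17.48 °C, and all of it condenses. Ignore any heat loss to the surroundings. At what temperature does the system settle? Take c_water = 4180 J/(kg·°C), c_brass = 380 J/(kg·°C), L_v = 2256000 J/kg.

Net heat exchanged in the isolated system is zero:
condense steam: −0.02077×2256000 = −46857
  condensed water 100 °C→T: 86.82(T − 100)
  water warms: 0.6161×4180×(T − 17.48) = 2575.3(T − 17.48)
  cup: 107.92(T − 17.48)
2770 T = 46857 + 8681.9 + 46903 = 102442
T ≈ 36.98 °C, under the boiling point, so the assumption holds.

T_f ≈ 37.0 °C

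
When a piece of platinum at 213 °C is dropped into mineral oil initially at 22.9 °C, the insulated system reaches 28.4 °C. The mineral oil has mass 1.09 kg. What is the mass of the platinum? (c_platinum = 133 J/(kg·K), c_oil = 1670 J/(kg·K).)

m ≈ 0.408 kg

|Q_platinum| = |Q_oil|:
m×133×(213 − 28.4) = 1.09×1670×(28.4 − 22.9)
24552 m = 10012  ⇒  m ≈ 0.4078 kg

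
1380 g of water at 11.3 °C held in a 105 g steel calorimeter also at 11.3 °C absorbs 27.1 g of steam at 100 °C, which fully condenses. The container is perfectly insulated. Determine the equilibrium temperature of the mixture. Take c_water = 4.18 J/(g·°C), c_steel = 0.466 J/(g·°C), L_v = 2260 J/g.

Energy conservation, ΣQ = 0:
steam→water at 100 °C releases m L_v = 27.1×2260 = 61246
  condensed water 100 °C→T: 113.28(T − 100)
  original water: 5768.4(T − 11.3)
  steel cup: 105×0.466×(T − 11.3) = 48.93(T − 11.3)
5930.6 T = 61246 + 11328 + 65736 = 138310
T ≈ 23.32 °C (< 100 °C, so full condensation is consistent).

T_f ≈ 23.3 °C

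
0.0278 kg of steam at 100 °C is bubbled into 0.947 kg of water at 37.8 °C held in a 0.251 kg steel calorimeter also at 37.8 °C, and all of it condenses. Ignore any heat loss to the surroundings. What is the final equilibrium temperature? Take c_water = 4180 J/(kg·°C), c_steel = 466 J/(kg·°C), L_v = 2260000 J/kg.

T_f ≈ 54.5 °C

Energy balance with sensible and latent terms:
latent heat released on condensation: 0.0278·2260000 = 62828
  condensed water 100 °C→T: 116.2(T − 100)
  water warms: 0.947·4180·(T − 37.8) = 3958.5(T − 37.8)
  steel cup: 0.251·466·(T − 37.8) = 116.97(T − 37.8)
4191.6 T = 62828 + 11620 + 154051 = 228500
T ≈ 54.51 °C — below 100 °C, confirming all the steam condensed.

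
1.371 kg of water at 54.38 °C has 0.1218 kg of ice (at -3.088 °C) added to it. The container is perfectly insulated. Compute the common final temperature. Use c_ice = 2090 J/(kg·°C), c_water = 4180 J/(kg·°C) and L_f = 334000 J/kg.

Heat gained plus heat lost sum to zero:
ice -3.088→0 °C: 0.1218×2090×3.088 = 786.09
  melt ice: 0.1218×334000 = 40681
  meltwater 0→T: 0.1218×4180×T = 509.12 T
  water: 5730.8(T − 54.38)
6239.9 T = 311640 − 41467 = 270173
T ≈ 43.30 °C (positive, so assuming full melt was valid).

T_f ≈ 43.3 °C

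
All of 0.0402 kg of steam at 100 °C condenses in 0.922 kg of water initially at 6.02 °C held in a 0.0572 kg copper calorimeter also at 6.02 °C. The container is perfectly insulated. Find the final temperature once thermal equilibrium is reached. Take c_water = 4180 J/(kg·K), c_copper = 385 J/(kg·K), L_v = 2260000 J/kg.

Heat gained plus heat lost sum to zero:
latent heat released on condensation: 0.0402·2260000 = 90852
  condensed water 100 °C→T: 168.04(T − 100)
  water warms: 0.922·4180·(T − 6.02) = 3854(T − 6.02)
  cup: 22.02(T − 6.02)
4044 T = 90852 + 16804 + 23333 = 130989
T ≈ 32.39 °C — below 100 °C, confirming all the steam condensed.

T_f ≈ 32.4 °C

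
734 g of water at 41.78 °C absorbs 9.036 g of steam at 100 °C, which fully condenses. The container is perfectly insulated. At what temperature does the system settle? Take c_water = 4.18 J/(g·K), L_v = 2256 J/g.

T_f ≈ 49.1 °C

Net heat exchanged in the isolated system is zero:
steam→water at 100 °C releases m L_v = 9.036·2256 = 20385; condensed water 100 °C→T: 37.77(T − 100); original water: 3068.1(T − 41.78)
3105.9 T = 20385 + 3777 + 128186 = 152348
T ≈ 49.05 °C — below 100 °C, confirming all the steam condensed.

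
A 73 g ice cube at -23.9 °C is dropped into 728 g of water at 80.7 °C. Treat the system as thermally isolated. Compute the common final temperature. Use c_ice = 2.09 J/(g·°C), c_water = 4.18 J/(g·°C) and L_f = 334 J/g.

T_f ≈ 65.0 °C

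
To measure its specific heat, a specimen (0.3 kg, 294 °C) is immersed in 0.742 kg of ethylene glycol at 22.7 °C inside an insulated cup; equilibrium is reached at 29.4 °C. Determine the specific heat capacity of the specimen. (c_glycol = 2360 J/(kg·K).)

Energy conservation, ΣQ = 0:
0.3·c·(29.4 − 294) + 0.742·2360·(29.4 − 22.7) = 0
-79.38 c = -11733
c = -11733/-79.38 ≈ 147.8 J/(kg·K)

c ≈ 148 J/(kg·K)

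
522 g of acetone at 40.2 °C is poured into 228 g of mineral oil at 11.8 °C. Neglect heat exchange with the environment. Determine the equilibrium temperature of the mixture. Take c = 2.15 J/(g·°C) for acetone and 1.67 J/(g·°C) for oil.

T_f ≈ 33.0 °C

Set heat shed by the hot body equal to heat absorbed by the cold body:
522*2.15*(40.2 − T) = 228*1.67*(T − 11.8)
1122.3(40.2 − T) = 380.76(T − 11.8)
1503.1 T = 49609  ⇒  T ≈ 33.01 °C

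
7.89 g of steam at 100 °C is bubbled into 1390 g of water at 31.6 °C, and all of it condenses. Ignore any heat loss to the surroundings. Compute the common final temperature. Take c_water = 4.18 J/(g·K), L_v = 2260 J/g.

T_f ≈ 35.0 °C

Energy balance with sensible and latent terms:
steam→water at 100 °C releases m L_v = 7.89·2260 = 17831
  condensed water 100 °C→T: 32.98(T − 100)
  original water: 5810.2(T − 31.6)
5843.2 T = 17831 + 3298 + 183602 = 204732
T ≈ 35.04 °C — below 100 °C, confirming all the steam condensed.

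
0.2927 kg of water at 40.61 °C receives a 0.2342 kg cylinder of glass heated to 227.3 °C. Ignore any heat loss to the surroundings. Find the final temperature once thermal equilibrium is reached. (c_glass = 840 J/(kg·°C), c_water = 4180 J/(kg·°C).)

T_f is the heat-capacity-weighted average of the initial temperatures:
T_f = (196.73×227.3 + 1223.5×40.61) / (196.73 + 1223.5)
    = 94402 / 1420.2 ≈ 66.47 °C

T_f ≈ 66.5 °C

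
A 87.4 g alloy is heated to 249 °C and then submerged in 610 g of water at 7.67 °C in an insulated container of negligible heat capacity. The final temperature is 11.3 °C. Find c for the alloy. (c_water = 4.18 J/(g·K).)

c ≈ 0.446 J/(g·K)

Heat lost by the alloy = heat gained by the water:
87.4·c·(249 − 11.3) = 610·4.18·(11.3 − 7.67)
20775 c = 9255.8  ⇒  c ≈ 0.4455 J/(g·K)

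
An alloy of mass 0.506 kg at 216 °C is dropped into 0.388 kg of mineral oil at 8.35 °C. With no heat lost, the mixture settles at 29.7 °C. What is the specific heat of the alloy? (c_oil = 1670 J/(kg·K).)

c ≈ 147 J/(kg·K)

Setting the total heat transfer to zero:
0.506·c·(29.7 − 216) + 0.388·1670·(29.7 − 8.35) = 0
-94.27 c = -13834
c = -13834/-94.27 ≈ 146.8 J/(kg·K)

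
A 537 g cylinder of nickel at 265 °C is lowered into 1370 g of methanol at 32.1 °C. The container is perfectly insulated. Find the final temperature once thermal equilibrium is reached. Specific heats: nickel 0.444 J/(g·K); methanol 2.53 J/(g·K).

T_f ≈ 47.1 °C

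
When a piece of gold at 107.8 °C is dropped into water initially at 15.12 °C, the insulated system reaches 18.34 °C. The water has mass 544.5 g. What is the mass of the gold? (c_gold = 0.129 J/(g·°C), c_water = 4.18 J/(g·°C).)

m ≈ 635 g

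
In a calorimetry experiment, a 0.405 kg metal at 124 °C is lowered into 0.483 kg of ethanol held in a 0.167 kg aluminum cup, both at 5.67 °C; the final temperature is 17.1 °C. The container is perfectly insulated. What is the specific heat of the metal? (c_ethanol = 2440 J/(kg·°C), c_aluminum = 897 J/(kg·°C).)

Setting the total heat transfer to zero:
0.405·c·(17.1 − 124) + 0.483·2440·(17.1 − 5.67) + 0.167·897·(17.1 − 5.67) = 0
-43.29 c = -15183
c = -15183/-43.29 ≈ 350.7 J/(kg·°C)

c ≈ 351 J/(kg·°C)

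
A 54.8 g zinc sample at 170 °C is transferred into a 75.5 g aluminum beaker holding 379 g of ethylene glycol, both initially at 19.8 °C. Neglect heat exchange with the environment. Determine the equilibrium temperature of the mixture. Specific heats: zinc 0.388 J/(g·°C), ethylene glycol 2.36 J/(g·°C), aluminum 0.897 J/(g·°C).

T_f ≈ 23.0 °C

Energy conservation, ΣQ = 0:
54.8·0.388·(T − 170) + 379·2.36·(T − 19.8) + 75.5·0.897·(T − 19.8) = 0
21.26(T − 170) + 894.44(T − 19.8) + 67.72(T − 19.8) = 0
983.43 T = 22665
T = 22665/983.43 ≈ 23.05 °C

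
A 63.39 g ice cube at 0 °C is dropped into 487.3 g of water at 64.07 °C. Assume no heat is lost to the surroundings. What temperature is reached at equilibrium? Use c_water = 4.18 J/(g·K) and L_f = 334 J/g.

T_f ≈ 47.5 °C

Net heat exchanged in the isolated system is zero:
latent heat to melt: 63.39×334 = 21172
  meltwater 0→T: 63.39×4.18×T = 264.97 T
  water: 2036.9(T − 64.07)
2301.9 T = 130505 − 21172 = 109333
T ≈ 47.50 °C. Since T > 0 °C, the all-ice-melts assumption holds.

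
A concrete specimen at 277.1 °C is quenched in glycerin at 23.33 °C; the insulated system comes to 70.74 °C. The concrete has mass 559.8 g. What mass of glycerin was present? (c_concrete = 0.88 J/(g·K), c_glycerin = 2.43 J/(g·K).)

m ≈ 882 g

Heat lost by the concrete = heat gained by the glycerin:
559.8·0.88·(277.1 − 70.74) = m·2.43·(70.74 − 23.33)
115.21 m = 101658  ⇒  m ≈ 882.4 g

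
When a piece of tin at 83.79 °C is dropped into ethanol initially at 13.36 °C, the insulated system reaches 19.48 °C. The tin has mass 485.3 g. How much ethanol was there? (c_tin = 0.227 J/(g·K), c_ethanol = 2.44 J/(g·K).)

m ≈ 474 g

Energy conservation, ΣQ = 0:
485.3·0.227·(19.48 − 83.79) + m·2.44·(19.48 − 13.36) = 0
14.93 m = 7084.6
m = 7084.6/14.93 ≈ 474.4 g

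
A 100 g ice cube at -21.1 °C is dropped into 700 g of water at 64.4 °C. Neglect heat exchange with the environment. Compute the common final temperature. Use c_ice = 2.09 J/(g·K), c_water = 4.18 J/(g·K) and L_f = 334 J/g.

Setting the total heat transfer to zero:
warm ice to 0 °C: 100×2.09×(0 − (-21.1)) = 4409.9
  melt ice: 100×334 = 33400
  warm the meltwater: 418 T
  water: 2926(T − 64.4)
3344 T = 188434 − 37810 = 150625
T ≈ 45.04 °C (positive, so assuming full melt was valid).

T_f ≈ 45.0 °C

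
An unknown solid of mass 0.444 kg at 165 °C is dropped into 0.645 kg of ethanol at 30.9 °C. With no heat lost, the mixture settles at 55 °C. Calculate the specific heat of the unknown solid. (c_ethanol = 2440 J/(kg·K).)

Conservation of energy gives ΣQ = 0:
0.444×c×(55 − 165) + 0.645×2440×(55 − 30.9) = 0
-48.84 c = -37929
c = -37929/-48.84 ≈ 776.6 J/(kg·K)

c ≈ 777 J/(kg·K)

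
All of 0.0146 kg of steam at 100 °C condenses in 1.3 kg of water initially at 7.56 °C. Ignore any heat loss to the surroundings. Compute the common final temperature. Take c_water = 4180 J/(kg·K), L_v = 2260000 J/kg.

Net heat exchanged in the isolated system is zero:
latent heat released on condensation: 0.0146×2260000 = 32996; condensed water 100 °C→T: 61.03(T − 100); original water: 5434(T − 7.56)
5495 T = 32996 + 6102.8 + 41081 = 80180
T ≈ 14.59 °C, under the boiling point, so the assumption holds.

T_f ≈ 14.6 °C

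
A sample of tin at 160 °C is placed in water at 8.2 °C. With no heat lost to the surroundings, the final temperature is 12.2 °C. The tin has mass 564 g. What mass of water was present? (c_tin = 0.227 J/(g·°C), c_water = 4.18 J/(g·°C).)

m ≈ 1130 g

|Q_tin| = |Q_water|:
564·0.227·(160 − 12.2) = m·4.18·(12.2 − 8.2)
16.72 m = 18923  ⇒  m ≈ 1132 g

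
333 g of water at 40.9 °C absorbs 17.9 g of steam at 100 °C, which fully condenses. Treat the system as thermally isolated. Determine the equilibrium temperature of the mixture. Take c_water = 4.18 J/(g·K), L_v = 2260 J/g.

T_f ≈ 71.5 °C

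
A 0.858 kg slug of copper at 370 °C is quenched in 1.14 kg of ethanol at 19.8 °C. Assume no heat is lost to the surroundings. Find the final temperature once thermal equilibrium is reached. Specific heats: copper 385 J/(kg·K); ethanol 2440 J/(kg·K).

T_f ≈ 57.0 °C

Taking heat into each body as positive, Σ m c ΔT = 0:
0.858*385*(T − 370) + 1.14*2440*(T − 19.8) = 0
3111.9 T = 177298
T = 177298 / 3111.9 = 57 °C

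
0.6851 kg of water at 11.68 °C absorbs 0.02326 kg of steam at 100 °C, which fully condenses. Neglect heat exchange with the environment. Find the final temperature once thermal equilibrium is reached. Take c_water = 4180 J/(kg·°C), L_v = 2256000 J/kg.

Heat gained plus heat lost sum to zero:
latent heat released on condensation: 0.02326×2256000 = 52475
  condensate cools 100→T: 0.02326×4180×(T − 100) = 97.23(T − 100)
  water warms: 0.6851×4180×(T − 11.68) = 2863.7(T − 11.68)
2960.9 T = 52475 + 9722.7 + 33448 = 95645
T ≈ 32.30 °C, under the boiling point, so the assumption holds.

T_f ≈ 32.3 °C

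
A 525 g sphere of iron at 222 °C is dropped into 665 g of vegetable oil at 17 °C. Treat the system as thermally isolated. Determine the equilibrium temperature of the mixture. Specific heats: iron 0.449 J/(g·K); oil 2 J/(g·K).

Taking heat into each body as positive, Σ m c ΔT = 0:
525*0.449*(T − 222) + 665*2*(T − 17) = 0
235.72(T − 222) + 1330(T − 17) = 0
(235.72 + 1330) T = 235.72*222 + 1330*17
T ≈ 47.86 °C

T_f ≈ 47.9 °C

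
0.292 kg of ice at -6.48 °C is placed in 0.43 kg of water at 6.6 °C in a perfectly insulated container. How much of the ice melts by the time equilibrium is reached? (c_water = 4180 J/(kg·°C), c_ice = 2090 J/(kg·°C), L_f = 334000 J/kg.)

m_melted ≈ 0.0237 kg

Water can give up m c ΔT = 0.43×4180×6.6 = 11863 J before reaching 0 °C.
Warming the ice to 0 °C takes 0.292×2090×6.48 = 3954.6 J, leaving 7908.2 J for melting.
To melt every bit of ice: 0.292×334000 = 97528 J.
That's not enough to melt it all — equilibrium is at 0 °C with ice remaining.
Mass melted = 7908.2/334000 ≈ 0.02368 kg.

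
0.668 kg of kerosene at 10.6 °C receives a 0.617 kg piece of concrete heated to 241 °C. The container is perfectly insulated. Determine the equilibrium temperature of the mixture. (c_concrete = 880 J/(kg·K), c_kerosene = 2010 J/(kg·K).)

T_f ≈ 76.9 °C

T_f = Σ m_i c_i T_i / Σ m_i c_i:
T_f = (542.96·241 + 1342.7·10.6) / (542.96 + 1342.7)
    = 145086 / 1885.6 ≈ 76.94 °C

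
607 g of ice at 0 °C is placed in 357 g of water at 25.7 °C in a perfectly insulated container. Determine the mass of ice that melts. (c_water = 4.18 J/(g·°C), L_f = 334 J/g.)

Heat available from the water dropping to 0 °C: 357·4.18·25.7 = 38351 J.
Fully melting the ice requires m_ice L_f = 607·334 = 202738 J.
That's not enough to melt it all — equilibrium is at 0 °C with ice remaining.
m_melted·334 = 38351  ⇒  m_melted ≈ 114.8 g.

m_melted ≈ 115 g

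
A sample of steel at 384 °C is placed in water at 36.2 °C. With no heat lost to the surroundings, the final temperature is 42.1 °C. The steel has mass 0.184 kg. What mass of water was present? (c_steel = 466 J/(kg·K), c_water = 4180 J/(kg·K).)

m ≈ 1.19 kg

Heat gained plus heat lost sum to zero:
0.184×466×(42.1 − 384) + m×4180×(42.1 − 36.2) = 0
24662 m = 29316
m = 29316/24662 ≈ 1.189 kg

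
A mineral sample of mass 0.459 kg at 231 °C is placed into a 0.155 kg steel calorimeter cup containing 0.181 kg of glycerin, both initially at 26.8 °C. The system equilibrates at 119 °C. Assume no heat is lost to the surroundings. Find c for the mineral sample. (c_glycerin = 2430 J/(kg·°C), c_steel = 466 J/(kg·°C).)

Setting the total heat transfer to zero:
0.459×c×(119 − 231) + 0.181×2430×(119 − 26.8) + 0.155×466×(119 − 26.8) = 0
-51.41 c = -47212
c = -47212/-51.41 ≈ 918.4 J/(kg·°C)

c ≈ 918 J/(kg·°C)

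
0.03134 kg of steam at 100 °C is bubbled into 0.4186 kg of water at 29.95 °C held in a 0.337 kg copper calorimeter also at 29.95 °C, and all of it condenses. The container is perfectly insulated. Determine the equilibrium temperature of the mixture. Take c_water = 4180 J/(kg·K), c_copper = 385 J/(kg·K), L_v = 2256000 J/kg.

T_f ≈ 69.7 °C

Taking heat into each body as positive, Σ m c ΔT = 0:
latent heat released on condensation: 0.03134×2256000 = 70703
  condensed water 100 °C→T: 131(T − 100)
  water warms: 0.4186×4180×(T − 29.95) = 1749.7(T − 29.95)
  cup: 129.75(T − 29.95)
2010.5 T = 70703 + 13100 + 56291 = 140094
T ≈ 69.68 °C (< 100 °C, so full condensation is consistent).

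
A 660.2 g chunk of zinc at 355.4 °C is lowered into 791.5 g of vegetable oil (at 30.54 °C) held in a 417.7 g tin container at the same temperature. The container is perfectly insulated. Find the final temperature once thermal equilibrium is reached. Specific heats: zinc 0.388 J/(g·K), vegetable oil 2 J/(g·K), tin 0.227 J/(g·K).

T_f ≈ 73.6 °C

With ΣQ=0 the equilibrium temperature is the m·c-weighted mean:
T_f = (256.16×355.4 + 1583×30.54 + 94.82×30.54) / (256.16 + 1583 + 94.82)
    = 142279 / 1934 ≈ 73.57 °C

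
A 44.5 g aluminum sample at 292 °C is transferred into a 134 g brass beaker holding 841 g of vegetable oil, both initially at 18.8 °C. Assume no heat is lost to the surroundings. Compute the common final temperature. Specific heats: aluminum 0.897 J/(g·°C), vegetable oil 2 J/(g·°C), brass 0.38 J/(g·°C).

T_f ≈ 25.0 °C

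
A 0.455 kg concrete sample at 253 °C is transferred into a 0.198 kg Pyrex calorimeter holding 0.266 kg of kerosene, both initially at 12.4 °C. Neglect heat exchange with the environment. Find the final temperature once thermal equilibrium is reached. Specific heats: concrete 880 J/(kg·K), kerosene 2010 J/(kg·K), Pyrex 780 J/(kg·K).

T_f ≈ 100.8 °C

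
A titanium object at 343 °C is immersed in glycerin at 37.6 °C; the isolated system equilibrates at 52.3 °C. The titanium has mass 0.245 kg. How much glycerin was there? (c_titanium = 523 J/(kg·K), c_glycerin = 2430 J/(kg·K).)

|Q_titanium| = |Q_glycerin|:
0.245×523×(343 − 52.3) = m×2430×(52.3 − 37.6)
35721 m = 37249  ⇒  m ≈ 1.043 kg

m ≈ 1.04 kg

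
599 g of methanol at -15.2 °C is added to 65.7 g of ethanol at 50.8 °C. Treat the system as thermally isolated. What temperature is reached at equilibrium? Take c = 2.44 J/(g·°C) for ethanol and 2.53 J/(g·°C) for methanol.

T_f = Σ m_i c_i T_i / Σ m_i c_i:
T_f = (160.31*50.8 + 1515.5*(-15.2)) / (160.31 + 1515.5)
    = -14891 / 1675.8 ≈ -8.89 °C

T_f ≈ -8.9 °C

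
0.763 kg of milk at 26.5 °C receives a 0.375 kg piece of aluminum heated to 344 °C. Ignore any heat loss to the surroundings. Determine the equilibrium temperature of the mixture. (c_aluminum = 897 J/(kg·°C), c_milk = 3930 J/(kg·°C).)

T_f ≈ 58.5 °C

With ΣQ=0 the equilibrium temperature is the m·c-weighted mean:
T_f = (336.38·344 + 2998.6·26.5) / (336.38 + 2998.6)
    = 195176 / 3335 ≈ 58.52 °C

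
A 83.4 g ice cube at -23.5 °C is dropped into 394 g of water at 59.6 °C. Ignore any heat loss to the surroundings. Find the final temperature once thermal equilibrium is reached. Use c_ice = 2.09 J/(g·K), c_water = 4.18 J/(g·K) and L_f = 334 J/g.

Setting the total heat transfer to zero:
warm ice to 0 °C: 83.4·2.09·(0 − (-23.5)) = 4096.2
  melt ice: 83.4·334 = 27856
  warm the meltwater: 348.61 T
  water cools: 394·4.18·(T − 59.6) = 1646.9(T − 59.6)
1995.5 T = 98156 − 31952 = 66205
T ≈ 33.18 °C. Since T > 0 °C, the all-ice-melts assumption holds.

T_f ≈ 33.2 °C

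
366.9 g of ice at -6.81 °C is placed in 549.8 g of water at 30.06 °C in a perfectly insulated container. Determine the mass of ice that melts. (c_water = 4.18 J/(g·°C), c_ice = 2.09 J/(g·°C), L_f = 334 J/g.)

m_melted ≈ 191 g

Heat available from the water dropping to 0 °C: 549.8·4.18·30.06 = 69083 J.
Of that, 366.9·2.09·6.81 = 5222.1 J goes to bring the ice to 0 °C, leaving 63861 J.
Fully melting the ice requires m_ice L_f = 366.9·334 = 122545 J.
That's not enough to melt it all — equilibrium is at 0 °C with ice remaining.
m_melted·334 = 63861  ⇒  m_melted ≈ 191.2 g.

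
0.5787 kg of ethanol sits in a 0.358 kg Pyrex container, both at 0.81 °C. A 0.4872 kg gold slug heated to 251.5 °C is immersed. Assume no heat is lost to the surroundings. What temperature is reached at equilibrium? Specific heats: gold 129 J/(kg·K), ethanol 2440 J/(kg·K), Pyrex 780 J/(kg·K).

Heat gained plus heat lost sum to zero:
0.4872*129*(T − 251.5) + 0.5787*2440*(T − 0.81) + 0.358*780*(T − 0.81) = 0
(62.85 + 1412 + 279.24) T = 62.85*251.5 + 1412*0.81 + 279.24*0.81
T = 17176/1754.1 ≈ 9.79 °C

T_f ≈ 9.8 °C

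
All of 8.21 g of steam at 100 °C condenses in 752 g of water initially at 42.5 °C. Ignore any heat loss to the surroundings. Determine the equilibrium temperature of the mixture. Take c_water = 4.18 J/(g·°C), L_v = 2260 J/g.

T_f ≈ 49.0 °C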